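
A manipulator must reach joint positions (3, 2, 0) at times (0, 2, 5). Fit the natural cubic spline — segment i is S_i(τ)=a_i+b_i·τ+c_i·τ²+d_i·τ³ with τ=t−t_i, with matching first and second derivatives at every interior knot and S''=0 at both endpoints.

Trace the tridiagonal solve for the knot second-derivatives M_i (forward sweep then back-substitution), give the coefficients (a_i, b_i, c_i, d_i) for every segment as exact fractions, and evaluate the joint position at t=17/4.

Δ: Δ0=-1/2, Δ1=-2/3
row 1: diag=10, rhs=-1; c'=3/10, d'=-1/10
back: M1=-1/10
M: M0=0, M1=-1/10, M2=0
seg 0: a=3, c=M0/2=0, d=(M1−M0)/(6·2)=-1/120, b=Δ0−h0·(2M0+M1)/6=-7/15
seg 1: a=2, c=M1/2=-1/20, d=(M2−M1)/(6·3)=1/180, b=Δ1−h1·(2M1+M2)/6=-17/30
t_q=17/4 → seg 1, τ=9/4; S=2+-17/30·τ+-1/20·τ²+1/180·τ³=137/256

  seg 0: a=3 b=-7/15 c=0 d=-1/120
  seg 1: a=2 b=-17/30 c=-1/20 d=1/180
S(17/4) = 137/256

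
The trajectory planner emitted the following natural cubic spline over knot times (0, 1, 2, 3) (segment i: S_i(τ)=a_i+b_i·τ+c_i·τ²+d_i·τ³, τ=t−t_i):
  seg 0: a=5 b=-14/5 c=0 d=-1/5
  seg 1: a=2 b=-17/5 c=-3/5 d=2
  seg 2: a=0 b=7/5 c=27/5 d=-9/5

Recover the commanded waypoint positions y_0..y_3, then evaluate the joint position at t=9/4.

y_0 = S_0(0) = a_0 = 5
y_1 = S_1(0) = a_1 = 2
y_2 = S_2(0) = a_2 = 0
y_3 = S_2(1) = 5
t_q=9/4 is in segment 2 (τ=1/4); S_2(τ)=211/320

y_0=5 y_1=2 y_2=0 y_3=5
S(9/4) = 211/320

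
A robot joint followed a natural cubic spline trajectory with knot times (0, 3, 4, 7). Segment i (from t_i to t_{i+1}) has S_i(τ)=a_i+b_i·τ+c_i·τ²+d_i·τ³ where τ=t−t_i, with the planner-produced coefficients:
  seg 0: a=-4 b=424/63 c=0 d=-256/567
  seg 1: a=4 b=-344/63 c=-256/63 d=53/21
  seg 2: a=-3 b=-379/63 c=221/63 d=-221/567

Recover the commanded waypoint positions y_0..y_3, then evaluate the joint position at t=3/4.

y_0 = S_0(0) = a_0 = -4
y_1 = S_1(0) = a_1 = 4
y_2 = S_2(0) = a_2 = -3
y_3 = S_2(3) = 0
t_q=3/4 is in segment 0 (τ=3/4); S_0(τ)=6/7

y_0=-4 y_1=4 y_2=-3 y_3=0
S(3/4) = 6/7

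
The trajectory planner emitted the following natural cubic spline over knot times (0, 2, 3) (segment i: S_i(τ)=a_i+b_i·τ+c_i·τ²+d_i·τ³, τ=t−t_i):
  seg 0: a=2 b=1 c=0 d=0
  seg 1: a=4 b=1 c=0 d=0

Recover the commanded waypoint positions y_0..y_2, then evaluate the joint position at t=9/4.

y_0 = S_0(0) = a_0 = 2
y_1 = S_1(0) = a_1 = 4
y_2 = S_1(1) = 5
t_q=9/4 is in segment 1 (τ=1/4); S_1(τ)=17/4

y_0=2 y_1=4 y_2=5
S(9/4) = 17/4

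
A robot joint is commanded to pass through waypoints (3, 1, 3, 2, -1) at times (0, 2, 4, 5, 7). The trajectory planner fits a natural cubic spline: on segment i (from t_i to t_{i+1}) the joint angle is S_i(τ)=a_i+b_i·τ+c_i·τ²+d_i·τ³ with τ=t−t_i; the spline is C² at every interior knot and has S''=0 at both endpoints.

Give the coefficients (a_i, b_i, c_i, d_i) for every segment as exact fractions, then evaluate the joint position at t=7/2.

Δ: Δ0=-1, Δ1=1, Δ2=-1, Δ3=-3/2
row 1: diag=8, rhs=12; c'=1/4, d'=3/2
row 2: denom=6−2·1/4=11/2; d'=(-12−2·3/2)/(11/2)=-30/11
row 3: denom=6−1·2/11=64/11; d'=(-3−1·-30/11)/(64/11)=-3/64
back: M3=-3/64
back: M2=-30/11−2/11·-3/64=-87/32
back: M1=3/2−1/4·-87/32=279/128
M: M0=0, M1=279/128, M2=-87/32, M3=-3/64, M4=0
seg 0: a=3, c=M0/2=0, d=(M1−M0)/(6·2)=93/512, b=Δ0−h0·(2M0+M1)/6=-221/128
seg 1: a=1, c=M1/2=279/256, d=(M2−M1)/(6·2)=-209/512, b=Δ1−h1·(2M1+M2)/6=29/64
seg 2: a=3, c=M2/2=-87/64, d=(M3−M2)/(6·1)=57/128, b=Δ2−h2·(2M2+M3)/6=-11/128
seg 3: a=2, c=M3/2=-3/128, d=(M4−M3)/(6·2)=1/256, b=Δ3−h3·(2M3+M4)/6=-47/32
t_q=7/2 → seg 1, τ=3/2; S=1+29/64·τ+279/256·τ²+-209/512·τ³=11281/4096

  seg 0: a=3 b=-221/128 c=0 d=93/512
  seg 1: a=1 b=29/64 c=279/256 d=-209/512
  seg 2: a=3 b=-11/128 c=-87/64 d=57/128
  seg 3: a=2 b=-47/32 c=-3/128 d=1/256
S(7/2) = 11281/4096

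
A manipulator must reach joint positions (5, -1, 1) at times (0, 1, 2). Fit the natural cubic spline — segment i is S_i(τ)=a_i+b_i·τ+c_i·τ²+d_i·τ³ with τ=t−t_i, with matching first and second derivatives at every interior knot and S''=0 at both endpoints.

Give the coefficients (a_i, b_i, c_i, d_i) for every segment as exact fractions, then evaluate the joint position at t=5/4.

  seg 0: a=5 b=-8 c=0 d=2
  seg 1: a=-1 b=-2 c=6 d=-2
S(5/4) = -37/32

Δ: Δ0=-6, Δ1=2
row 1: diag=4, rhs=48; c'=1/4, d'=12
back: M1=12
M: M0=0, M1=12, M2=0
seg 0: a=5, c=M0/2=0, d=(M1−M0)/(6·1)=2, b=Δ0−h0·(2M0+M1)/6=-8
seg 1: a=-1, c=M1/2=6, d=(M2−M1)/(6·1)=-2, b=Δ1−h1·(2M1+M2)/6=-2
t_q=5/4 → seg 1, τ=1/4; S=-1+-2·τ+6·τ²+-2·τ³=-37/32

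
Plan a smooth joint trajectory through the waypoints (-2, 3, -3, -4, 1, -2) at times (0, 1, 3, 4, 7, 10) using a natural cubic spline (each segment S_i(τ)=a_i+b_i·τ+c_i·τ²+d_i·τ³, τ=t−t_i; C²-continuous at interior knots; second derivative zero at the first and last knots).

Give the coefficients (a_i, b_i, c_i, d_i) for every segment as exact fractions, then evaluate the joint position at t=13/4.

Δ: Δ0=5, Δ1=-3, Δ2=-1, Δ3=5/3, Δ4=-1
row 1: diag=6, rhs=-48; c'=1/3, d'=-8
row 2: denom=6−2·1/3=16/3; d'=(12−2·-8)/(16/3)=21/4
row 3: denom=8−1·3/16=125/16; d'=(16−1·21/4)/(125/16)=172/125
row 4: denom=12−3·48/125=1356/125; d'=(-16−3·172/125)/(1356/125)=-629/339
back: M4=-629/339
back: M3=172/125−48/125·-629/339=236/113
back: M2=21/4−3/16·236/113=549/113
back: M1=-8−1/3·549/113=-1087/113
M: M0=0, M1=-1087/113, M2=549/113, M3=236/113, M4=-629/339, M5=0
seg 0: a=-2, c=M0/2=0, d=(M1−M0)/(6·1)=-1087/678, b=Δ0−h0·(2M0+M1)/6=4477/678
seg 1: a=3, c=M1/2=-1087/226, d=(M2−M1)/(6·2)=409/339, b=Δ1−h1·(2M1+M2)/6=608/339
seg 2: a=-3, c=M2/2=549/226, d=(M3−M2)/(6·1)=-313/678, b=Δ2−h2·(2M2+M3)/6=-1006/339
seg 3: a=-4, c=M3/2=118/113, d=(M4−M3)/(6·3)=-1337/6102, b=Δ3−h3·(2M3+M4)/6=343/678
seg 4: a=1, c=M4/2=-629/678, d=(M5−M4)/(6·3)=629/6102, b=Δ4−h4·(2M4+M5)/6=290/339
t_q=13/4 → seg 2, τ=1/4; S=-3+-1006/339·τ+549/226·τ²+-313/678·τ³=-52031/14464

  seg 0: a=-2 b=4477/678 c=0 d=-1087/678
  seg 1: a=3 b=608/339 c=-1087/226 d=409/339
  seg 2: a=-3 b=-1006/339 c=549/226 d=-313/678
  seg 3: a=-4 b=343/678 c=118/113 d=-1337/6102
  seg 4: a=1 b=290/339 c=-629/678 d=629/6102
S(13/4) = -52031/14464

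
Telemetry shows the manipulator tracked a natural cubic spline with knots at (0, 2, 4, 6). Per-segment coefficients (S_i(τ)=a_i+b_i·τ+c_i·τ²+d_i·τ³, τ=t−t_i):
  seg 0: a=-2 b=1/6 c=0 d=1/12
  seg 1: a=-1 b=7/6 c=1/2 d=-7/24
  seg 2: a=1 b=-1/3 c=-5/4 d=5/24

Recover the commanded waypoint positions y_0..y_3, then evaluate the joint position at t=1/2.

y_0=-2 y_1=-1 y_2=1 y_3=-3
S(1/2) = -61/32

y_0 = S_0(0) = a_0 = -2
y_1 = S_1(0) = a_1 = -1
y_2 = S_2(0) = a_2 = 1
y_3 = S_2(2) = -3
t_q=1/2 is in segment 0 (τ=1/2); S_0(τ)=-61/32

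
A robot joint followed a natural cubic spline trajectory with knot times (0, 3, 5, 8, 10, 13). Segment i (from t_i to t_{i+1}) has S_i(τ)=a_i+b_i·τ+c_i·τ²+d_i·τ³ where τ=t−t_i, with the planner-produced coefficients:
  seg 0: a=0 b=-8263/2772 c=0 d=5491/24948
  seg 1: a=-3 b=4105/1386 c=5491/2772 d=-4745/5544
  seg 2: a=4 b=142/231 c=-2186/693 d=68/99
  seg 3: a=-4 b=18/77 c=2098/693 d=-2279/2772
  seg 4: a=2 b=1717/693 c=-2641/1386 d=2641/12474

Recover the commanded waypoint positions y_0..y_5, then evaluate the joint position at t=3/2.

y_0=0 y_1=-3 y_2=4 y_3=-4 y_4=2 y_5=-2
S(3/2) = -9187/2464

y_0 = S_0(0) = a_0 = 0
y_1 = S_1(0) = a_1 = -3
y_2 = S_2(0) = a_2 = 4
y_3 = S_3(0) = a_3 = -4
y_4 = S_4(0) = a_4 = 2
y_5 = S_4(3) = -2
t_q=3/2 is in segment 0 (τ=3/2); S_0(τ)=-9187/2464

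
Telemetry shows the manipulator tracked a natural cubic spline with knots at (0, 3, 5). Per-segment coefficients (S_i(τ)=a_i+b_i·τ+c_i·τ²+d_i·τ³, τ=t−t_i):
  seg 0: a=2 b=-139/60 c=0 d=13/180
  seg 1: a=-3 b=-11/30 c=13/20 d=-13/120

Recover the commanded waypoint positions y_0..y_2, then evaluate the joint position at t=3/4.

y_0 = S_0(0) = a_0 = 2
y_1 = S_1(0) = a_1 = -3
y_2 = S_1(2) = -2
t_q=3/4 is in segment 0 (τ=3/4); S_0(τ)=75/256

y_0=2 y_1=-3 y_2=-2
S(3/4) = 75/256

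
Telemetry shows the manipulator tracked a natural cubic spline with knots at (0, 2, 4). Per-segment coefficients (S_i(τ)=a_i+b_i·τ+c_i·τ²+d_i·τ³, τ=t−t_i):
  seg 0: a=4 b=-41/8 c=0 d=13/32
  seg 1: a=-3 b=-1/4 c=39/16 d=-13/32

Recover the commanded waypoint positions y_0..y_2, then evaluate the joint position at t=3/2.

y_0 = S_0(0) = a_0 = 4
y_1 = S_1(0) = a_1 = -3
y_2 = S_1(2) = 3
t_q=3/2 is in segment 0 (τ=3/2); S_0(τ)=-593/256

y_0=4 y_1=-3 y_2=3
S(3/2) = -593/256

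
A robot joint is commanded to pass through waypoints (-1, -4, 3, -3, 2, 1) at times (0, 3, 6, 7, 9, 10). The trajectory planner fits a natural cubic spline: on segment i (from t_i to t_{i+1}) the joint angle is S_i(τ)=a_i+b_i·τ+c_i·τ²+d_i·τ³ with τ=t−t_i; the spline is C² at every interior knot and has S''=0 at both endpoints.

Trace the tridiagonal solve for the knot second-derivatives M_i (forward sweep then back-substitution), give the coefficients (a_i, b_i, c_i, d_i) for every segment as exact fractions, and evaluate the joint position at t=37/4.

  seg 0: a=-1 b=-4067/1356 c=0 d=2711/12204
  seg 1: a=-4 b=2033/678 c=2711/1356 d=-9035/12204
  seg 2: a=3 b=-6773/1356 c=-527/113 d=4961/1356
  seg 3: a=-3 b=-2269/678 c=2853/452 d=-4595/2712
  seg 4: a=2 b=532/339 c=-871/226 d=871/678
S(37/4) = 31409/14464

Δ: Δ0=-1, Δ1=7/3, Δ2=-6, Δ3=5/2, Δ4=-1
row 1: diag=12, rhs=20; c'=1/4, d'=5/3
row 2: denom=8−3·1/4=29/4; d'=(-50−3·5/3)/(29/4)=-220/29
row 3: denom=6−1·4/29=170/29; d'=(51−1·-220/29)/(170/29)=1699/170
row 4: denom=6−2·29/85=452/85; d'=(-21−2·1699/170)/(452/85)=-871/113
back: M4=-871/113
back: M3=1699/170−29/85·-871/113=2853/226
back: M2=-220/29−4/29·2853/226=-1054/113
back: M1=5/3−1/4·-1054/113=2711/678
M: M0=0, M1=2711/678, M2=-1054/113, M3=2853/226, M4=-871/113, M5=0
seg 0: a=-1, c=M0/2=0, d=(M1−M0)/(6·3)=2711/12204, b=Δ0−h0·(2M0+M1)/6=-4067/1356
seg 1: a=-4, c=M1/2=2711/1356, d=(M2−M1)/(6·3)=-9035/12204, b=Δ1−h1·(2M1+M2)/6=2033/678
seg 2: a=3, c=M2/2=-527/113, d=(M3−M2)/(6·1)=4961/1356, b=Δ2−h2·(2M2+M3)/6=-6773/1356
seg 3: a=-3, c=M3/2=2853/452, d=(M4−M3)/(6·2)=-4595/2712, b=Δ3−h3·(2M3+M4)/6=-2269/678
seg 4: a=2, c=M4/2=-871/226, d=(M5−M4)/(6·1)=871/678, b=Δ4−h4·(2M4+M5)/6=532/339
t_q=37/4 → seg 4, τ=1/4; S=2+532/339·τ+-871/226·τ²+871/678·τ³=31409/14464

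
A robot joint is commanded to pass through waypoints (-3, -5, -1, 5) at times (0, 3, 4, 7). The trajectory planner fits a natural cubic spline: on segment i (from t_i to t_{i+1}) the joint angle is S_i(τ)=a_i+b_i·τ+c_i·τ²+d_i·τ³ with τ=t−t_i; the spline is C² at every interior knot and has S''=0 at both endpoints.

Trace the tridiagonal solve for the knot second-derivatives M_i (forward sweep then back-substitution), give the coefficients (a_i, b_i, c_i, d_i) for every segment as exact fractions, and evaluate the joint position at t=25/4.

Δ: Δ0=-2/3, Δ1=4, Δ2=2
row 1: diag=8, rhs=28; c'=1/8, d'=7/2
row 2: denom=8−1·1/8=63/8; d'=(-12−1·7/2)/(63/8)=-124/63
back: M2=-124/63
back: M1=7/2−1/8·-124/63=236/63
M: M0=0, M1=236/63, M2=-124/63, M3=0
seg 0: a=-3, c=M0/2=0, d=(M1−M0)/(6·3)=118/567, b=Δ0−h0·(2M0+M1)/6=-160/63
seg 1: a=-5, c=M1/2=118/63, d=(M2−M1)/(6·1)=-20/21, b=Δ1−h1·(2M1+M2)/6=194/63
seg 2: a=-1, c=M2/2=-62/63, d=(M3−M2)/(6·3)=62/567, b=Δ2−h2·(2M2+M3)/6=250/63
t_q=25/4 → seg 2, τ=9/4; S=-1+250/63·τ+-62/63·τ²+62/567·τ³=939/224

  seg 0: a=-3 b=-160/63 c=0 d=118/567
  seg 1: a=-5 b=194/63 c=118/63 d=-20/21
  seg 2: a=-1 b=250/63 c=-62/63 d=62/567
S(25/4) = 939/224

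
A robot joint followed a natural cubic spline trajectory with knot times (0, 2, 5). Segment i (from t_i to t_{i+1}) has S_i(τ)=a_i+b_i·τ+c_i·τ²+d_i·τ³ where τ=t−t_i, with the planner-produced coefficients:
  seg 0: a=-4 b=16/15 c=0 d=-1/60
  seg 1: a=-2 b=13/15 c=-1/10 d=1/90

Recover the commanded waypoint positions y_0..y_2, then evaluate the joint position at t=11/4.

y_0 = S_0(0) = a_0 = -4
y_1 = S_1(0) = a_1 = -2
y_2 = S_1(3) = 0
t_q=11/4 is in segment 1 (τ=3/4); S_1(τ)=-897/640

y_0=-4 y_1=-2 y_2=0
S(11/4) = -897/640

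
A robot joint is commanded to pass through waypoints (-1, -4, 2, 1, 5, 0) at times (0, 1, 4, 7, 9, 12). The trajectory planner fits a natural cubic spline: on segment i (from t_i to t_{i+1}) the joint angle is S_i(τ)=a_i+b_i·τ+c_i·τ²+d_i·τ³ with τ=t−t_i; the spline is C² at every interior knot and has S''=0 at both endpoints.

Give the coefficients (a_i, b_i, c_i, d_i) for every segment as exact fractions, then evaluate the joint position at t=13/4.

Δ: Δ0=-3, Δ1=2, Δ2=-1/3, Δ3=2, Δ4=-5/3
row 1: diag=8, rhs=30; c'=3/8, d'=15/4
row 2: denom=12−3·3/8=87/8; d'=(-14−3·15/4)/(87/8)=-202/87
row 3: denom=10−3·8/29=266/29; d'=(14−3·-202/87)/(266/29)=16/7
row 4: denom=10−2·29/133=1272/133; d'=(-22−2·16/7)/(1272/133)=-589/212
back: M4=-589/212
back: M3=16/7−29/133·-589/212=613/212
back: M2=-202/87−8/29·613/212=-496/159
back: M1=15/4−3/8·-496/159=1043/212
M: M0=0, M1=1043/212, M2=-496/159, M3=613/212, M4=-589/212, M5=0
seg 0: a=-1, c=M0/2=0, d=(M1−M0)/(6·1)=1043/1272, b=Δ0−h0·(2M0+M1)/6=-4859/1272
seg 1: a=-4, c=M1/2=1043/424, d=(M2−M1)/(6·3)=-5113/11448, b=Δ1−h1·(2M1+M2)/6=-865/636
seg 2: a=2, c=M2/2=-248/159, d=(M3−M2)/(6·3)=3823/11448, b=Δ2−h2·(2M2+M3)/6=1705/1272
seg 3: a=1, c=M3/2=613/424, d=(M4−M3)/(6·2)=-601/1272, b=Δ3−h3·(2M3+M4)/6=635/636
seg 4: a=5, c=M4/2=-589/424, d=(M5−M4)/(6·3)=589/3816, b=Δ4−h4·(2M4+M5)/6=707/636
t_q=13/4 → seg 1, τ=9/4; S=-4+-865/636·τ+1043/424·τ²+-5113/11448·τ³=8297/27136

  seg 0: a=-1 b=-4859/1272 c=0 d=1043/1272
  seg 1: a=-4 b=-865/636 c=1043/424 d=-5113/11448
  seg 2: a=2 b=1705/1272 c=-248/159 d=3823/11448
  seg 3: a=1 b=635/636 c=613/424 d=-601/1272
  seg 4: a=5 b=707/636 c=-589/424 d=589/3816
S(13/4) = 8297/27136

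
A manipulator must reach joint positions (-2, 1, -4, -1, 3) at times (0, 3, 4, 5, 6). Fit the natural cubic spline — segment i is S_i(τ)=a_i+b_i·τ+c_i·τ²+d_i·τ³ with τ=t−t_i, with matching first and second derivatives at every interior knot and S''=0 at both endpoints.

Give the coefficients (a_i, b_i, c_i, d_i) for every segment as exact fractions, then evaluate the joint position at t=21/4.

  seg 0: a=-2 b=479/116 c=0 d=-121/348
  seg 1: a=1 b=-305/58 c=-363/116 d=393/116
  seg 2: a=-4 b=-157/116 c=204/29 d=-311/116
  seg 3: a=-1 b=271/58 c=-117/116 d=39/116
S(21/4) = 819/7424

Δ: Δ0=1, Δ1=-5, Δ2=3, Δ3=4
row 1: diag=8, rhs=-36; c'=1/8, d'=-9/2
row 2: denom=4−1·1/8=31/8; d'=(48−1·-9/2)/(31/8)=420/31
row 3: denom=4−1·8/31=116/31; d'=(6−1·420/31)/(116/31)=-117/58
back: M3=-117/58
back: M2=420/31−8/31·-117/58=408/29
back: M1=-9/2−1/8·408/29=-363/58
M: M0=0, M1=-363/58, M2=408/29, M3=-117/58, M4=0
seg 0: a=-2, c=M0/2=0, d=(M1−M0)/(6·3)=-121/348, b=Δ0−h0·(2M0+M1)/6=479/116
seg 1: a=1, c=M1/2=-363/116, d=(M2−M1)/(6·1)=393/116, b=Δ1−h1·(2M1+M2)/6=-305/58
seg 2: a=-4, c=M2/2=204/29, d=(M3−M2)/(6·1)=-311/116, b=Δ2−h2·(2M2+M3)/6=-157/116
seg 3: a=-1, c=M3/2=-117/116, d=(M4−M3)/(6·1)=39/116, b=Δ3−h3·(2M3+M4)/6=271/58
t_q=21/4 → seg 3, τ=1/4; S=-1+271/58·τ+-117/116·τ²+39/116·τ³=819/7424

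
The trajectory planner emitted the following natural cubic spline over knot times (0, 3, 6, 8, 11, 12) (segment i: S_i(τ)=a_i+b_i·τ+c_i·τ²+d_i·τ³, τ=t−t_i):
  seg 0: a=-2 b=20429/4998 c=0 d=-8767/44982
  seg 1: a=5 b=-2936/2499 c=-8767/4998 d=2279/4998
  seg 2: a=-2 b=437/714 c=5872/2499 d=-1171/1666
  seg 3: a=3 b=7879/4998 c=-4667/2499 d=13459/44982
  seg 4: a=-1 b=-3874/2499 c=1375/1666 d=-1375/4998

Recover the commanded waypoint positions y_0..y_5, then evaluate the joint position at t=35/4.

y_0 = S_0(0) = a_0 = -2
y_1 = S_1(0) = a_1 = 5
y_2 = S_2(0) = a_2 = -2
y_3 = S_3(0) = a_3 = 3
y_4 = S_4(0) = a_4 = -1
y_5 = S_4(1) = -2
t_q=35/4 is in segment 3 (τ=3/4); S_3(τ)=347387/106624

y_0=-2 y_1=5 y_2=-2 y_3=3 y_4=-1 y_5=-2
S(35/4) = 347387/106624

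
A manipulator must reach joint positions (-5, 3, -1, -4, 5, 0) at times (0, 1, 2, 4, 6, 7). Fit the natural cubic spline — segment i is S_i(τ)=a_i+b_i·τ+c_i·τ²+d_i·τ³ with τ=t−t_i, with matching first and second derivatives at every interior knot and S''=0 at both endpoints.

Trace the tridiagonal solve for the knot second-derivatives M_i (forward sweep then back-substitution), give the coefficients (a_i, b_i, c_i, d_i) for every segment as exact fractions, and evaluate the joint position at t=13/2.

  seg 0: a=-5 b=2552/229 c=0 d=-720/229
  seg 1: a=3 b=392/229 c=-2160/229 d=852/229
  seg 2: a=-1 b=-1372/229 c=396/229 d=473/1832
  seg 3: a=-4 b=1843/458 c=3003/916 d=-2785/1832
  seg 4: a=5 b=-253/229 c=-1338/229 d=446/229
S(13/2) = 2959/916

Δ: Δ0=8, Δ1=-4, Δ2=-3/2, Δ3=9/2, Δ4=-5
row 1: diag=4, rhs=-72; c'=1/4, d'=-18
row 2: denom=6−1·1/4=23/4; d'=(15−1·-18)/(23/4)=132/23
row 3: denom=8−2·8/23=168/23; d'=(36−2·132/23)/(168/23)=47/14
row 4: denom=6−2·23/84=229/42; d'=(-57−2·47/14)/(229/42)=-2676/229
back: M4=-2676/229
back: M3=47/14−23/84·-2676/229=3003/458
back: M2=132/23−8/23·3003/458=792/229
back: M1=-18−1/4·792/229=-4320/229
M: M0=0, M1=-4320/229, M2=792/229, M3=3003/458, M4=-2676/229, M5=0
seg 0: a=-5, c=M0/2=0, d=(M1−M0)/(6·1)=-720/229, b=Δ0−h0·(2M0+M1)/6=2552/229
seg 1: a=3, c=M1/2=-2160/229, d=(M2−M1)/(6·1)=852/229, b=Δ1−h1·(2M1+M2)/6=392/229
seg 2: a=-1, c=M2/2=396/229, d=(M3−M2)/(6·2)=473/1832, b=Δ2−h2·(2M2+M3)/6=-1372/229
seg 3: a=-4, c=M3/2=3003/916, d=(M4−M3)/(6·2)=-2785/1832, b=Δ3−h3·(2M3+M4)/6=1843/458
seg 4: a=5, c=M4/2=-1338/229, d=(M5−M4)/(6·1)=446/229, b=Δ4−h4·(2M4+M5)/6=-253/229
t_q=13/2 → seg 4, τ=1/2; S=5+-253/229·τ+-1338/229·τ²+446/229·τ³=2959/916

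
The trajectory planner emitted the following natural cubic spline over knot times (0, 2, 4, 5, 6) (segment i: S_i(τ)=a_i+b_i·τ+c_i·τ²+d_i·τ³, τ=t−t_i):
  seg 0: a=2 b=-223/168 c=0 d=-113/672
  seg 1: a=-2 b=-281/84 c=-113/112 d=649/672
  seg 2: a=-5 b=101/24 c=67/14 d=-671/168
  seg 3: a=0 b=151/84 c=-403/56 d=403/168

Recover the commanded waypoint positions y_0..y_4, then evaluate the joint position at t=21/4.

y_0 = S_0(0) = a_0 = 2
y_1 = S_1(0) = a_1 = -2
y_2 = S_2(0) = a_2 = -5
y_3 = S_3(0) = a_3 = 0
y_4 = S_3(1) = -3
t_q=21/4 is in segment 3 (τ=1/4); S_3(τ)=19/512

y_0=2 y_1=-2 y_2=-5 y_3=0 y_4=-3
S(21/4) = 19/512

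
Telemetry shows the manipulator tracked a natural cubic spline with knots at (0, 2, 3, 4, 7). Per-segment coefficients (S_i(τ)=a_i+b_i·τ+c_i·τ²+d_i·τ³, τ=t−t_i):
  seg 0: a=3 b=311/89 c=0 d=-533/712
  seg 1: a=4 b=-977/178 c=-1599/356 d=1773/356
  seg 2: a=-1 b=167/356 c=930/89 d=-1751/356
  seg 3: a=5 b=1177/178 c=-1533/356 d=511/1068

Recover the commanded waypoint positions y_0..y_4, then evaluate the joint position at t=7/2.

y_0 = S_0(0) = a_0 = 3
y_1 = S_1(0) = a_1 = 4
y_2 = S_2(0) = a_2 = -1
y_3 = S_3(0) = a_3 = 5
y_4 = S_3(3) = -1
t_q=7/2 is in segment 2 (τ=1/2); S_2(τ)=3509/2848

y_0=3 y_1=4 y_2=-1 y_3=5 y_4=-1
S(7/2) = 3509/2848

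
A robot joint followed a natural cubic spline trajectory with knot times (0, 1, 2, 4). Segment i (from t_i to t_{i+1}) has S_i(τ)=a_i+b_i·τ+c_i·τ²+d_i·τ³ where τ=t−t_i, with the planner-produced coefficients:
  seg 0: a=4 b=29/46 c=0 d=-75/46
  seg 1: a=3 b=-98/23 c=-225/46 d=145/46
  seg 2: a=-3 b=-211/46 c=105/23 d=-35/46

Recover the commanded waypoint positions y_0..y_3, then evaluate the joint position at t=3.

y_0=4 y_1=3 y_2=-3 y_3=0
S(3) = -87/23

y_0 = S_0(0) = a_0 = 4
y_1 = S_1(0) = a_1 = 3
y_2 = S_2(0) = a_2 = -3
y_3 = S_2(2) = 0
t_q=3 is in segment 2 (τ=1); S_2(τ)=-87/23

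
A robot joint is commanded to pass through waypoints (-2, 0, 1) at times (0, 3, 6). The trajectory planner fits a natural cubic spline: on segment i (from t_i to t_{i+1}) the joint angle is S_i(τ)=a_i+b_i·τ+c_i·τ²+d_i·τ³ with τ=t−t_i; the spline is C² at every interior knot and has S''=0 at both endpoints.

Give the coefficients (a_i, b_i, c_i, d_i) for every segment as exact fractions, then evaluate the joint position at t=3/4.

Δ: Δ0=2/3, Δ1=1/3
row 1: diag=12, rhs=-2; c'=1/4, d'=-1/6
back: M1=-1/6
M: M0=0, M1=-1/6, M2=0
seg 0: a=-2, c=M0/2=0, d=(M1−M0)/(6·3)=-1/108, b=Δ0−h0·(2M0+M1)/6=3/4
seg 1: a=0, c=M1/2=-1/12, d=(M2−M1)/(6·3)=1/108, b=Δ1−h1·(2M1+M2)/6=1/2
t_q=3/4 → seg 0, τ=3/4; S=-2+3/4·τ+0·τ²+-1/108·τ³=-369/256

  seg 0: a=-2 b=3/4 c=0 d=-1/108
  seg 1: a=0 b=1/2 c=-1/12 d=1/108
S(3/4) = -369/256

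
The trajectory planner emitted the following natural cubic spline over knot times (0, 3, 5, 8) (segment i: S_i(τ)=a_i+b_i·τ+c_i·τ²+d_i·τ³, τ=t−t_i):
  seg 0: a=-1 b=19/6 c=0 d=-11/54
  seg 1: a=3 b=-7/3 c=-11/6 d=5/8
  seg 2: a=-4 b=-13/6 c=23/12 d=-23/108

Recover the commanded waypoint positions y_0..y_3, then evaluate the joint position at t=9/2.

y_0 = S_0(0) = a_0 = -1
y_1 = S_1(0) = a_1 = 3
y_2 = S_2(0) = a_2 = -4
y_3 = S_2(3) = 1
t_q=9/2 is in segment 1 (τ=3/2); S_1(τ)=-161/64

y_0=-1 y_1=3 y_2=-4 y_3=1
S(9/2) = -161/64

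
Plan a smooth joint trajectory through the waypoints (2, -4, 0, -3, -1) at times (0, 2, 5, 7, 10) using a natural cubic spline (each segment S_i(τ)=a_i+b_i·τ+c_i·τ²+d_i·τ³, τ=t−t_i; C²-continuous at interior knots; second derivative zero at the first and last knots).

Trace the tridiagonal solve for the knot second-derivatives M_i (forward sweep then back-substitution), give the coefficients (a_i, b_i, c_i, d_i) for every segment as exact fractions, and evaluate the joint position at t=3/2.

Δ: Δ0=-3, Δ1=4/3, Δ2=-3/2, Δ3=2/3
row 1: diag=10, rhs=26; c'=3/10, d'=13/5
row 2: denom=10−3·3/10=91/10; d'=(-17−3·13/5)/(91/10)=-248/91
row 3: denom=10−2·20/91=870/91; d'=(13−2·-248/91)/(870/91)=1679/870
back: M3=1679/870
back: M2=-248/91−20/91·1679/870=-274/87
back: M1=13/5−3/10·-274/87=514/145
M: M0=0, M1=514/145, M2=-274/87, M3=1679/870, M4=0
seg 0: a=2, c=M0/2=0, d=(M1−M0)/(6·2)=257/870, b=Δ0−h0·(2M0+M1)/6=-1819/435
seg 1: a=-4, c=M1/2=257/145, d=(M2−M1)/(6·3)=-1456/3915, b=Δ1−h1·(2M1+M2)/6=-277/435
seg 2: a=0, c=M2/2=-137/87, d=(M3−M2)/(6·2)=491/1160, b=Δ2−h2·(2M2+M3)/6=-19/435
seg 3: a=-3, c=M3/2=1679/1740, d=(M4−M3)/(6·3)=-1679/15660, b=Δ3−h3·(2M3+M4)/6=-1099/870
t_q=3/2 → seg 0, τ=3/2; S=2+-1819/435·τ+0·τ²+257/870·τ³=-7599/2320

  seg 0: a=2 b=-1819/435 c=0 d=257/870
  seg 1: a=-4 b=-277/435 c=257/145 d=-1456/3915
  seg 2: a=0 b=-19/435 c=-137/87 d=491/1160
  seg 3: a=-3 b=-1099/870 c=1679/1740 d=-1679/15660
S(3/2) = -7599/2320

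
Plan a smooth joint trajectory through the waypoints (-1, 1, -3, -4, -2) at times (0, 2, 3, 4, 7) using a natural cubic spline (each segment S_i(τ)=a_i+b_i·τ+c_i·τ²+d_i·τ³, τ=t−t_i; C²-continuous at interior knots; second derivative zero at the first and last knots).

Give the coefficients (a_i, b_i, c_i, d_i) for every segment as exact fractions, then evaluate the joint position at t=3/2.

Δ: Δ0=1, Δ1=-4, Δ2=-1, Δ3=2/3
row 1: diag=6, rhs=-30; c'=1/6, d'=-5
row 2: denom=4−1·1/6=23/6; d'=(18−1·-5)/(23/6)=6
row 3: denom=8−1·6/23=178/23; d'=(10−1·6)/(178/23)=46/89
back: M3=46/89
back: M2=6−6/23·46/89=522/89
back: M1=-5−1/6·522/89=-532/89
M: M0=0, M1=-532/89, M2=522/89, M3=46/89, M4=0
seg 0: a=-1, c=M0/2=0, d=(M1−M0)/(6·2)=-133/267, b=Δ0−h0·(2M0+M1)/6=799/267
seg 1: a=1, c=M1/2=-266/89, d=(M2−M1)/(6·1)=527/267, b=Δ1−h1·(2M1+M2)/6=-797/267
seg 2: a=-3, c=M2/2=261/89, d=(M3−M2)/(6·1)=-238/267, b=Δ2−h2·(2M2+M3)/6=-812/267
seg 3: a=-4, c=M3/2=23/89, d=(M4−M3)/(6·3)=-23/801, b=Δ3−h3·(2M3+M4)/6=40/267
t_q=3/2 → seg 0, τ=3/2; S=-1+799/267·τ+0·τ²+-133/267·τ³=1287/712

  seg 0: a=-1 b=799/267 c=0 d=-133/267
  seg 1: a=1 b=-797/267 c=-266/89 d=527/267
  seg 2: a=-3 b=-812/267 c=261/89 d=-238/267
  seg 3: a=-4 b=40/267 c=23/89 d=-23/801
S(3/2) = 1287/712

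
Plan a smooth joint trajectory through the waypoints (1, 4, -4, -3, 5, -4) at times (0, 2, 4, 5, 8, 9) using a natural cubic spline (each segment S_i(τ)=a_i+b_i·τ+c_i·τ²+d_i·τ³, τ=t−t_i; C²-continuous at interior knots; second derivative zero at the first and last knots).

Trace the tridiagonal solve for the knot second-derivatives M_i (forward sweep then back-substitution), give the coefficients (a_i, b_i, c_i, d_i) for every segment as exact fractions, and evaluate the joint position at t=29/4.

  seg 0: a=1 b=5987/1767 c=0 d=-6673/14136
  seg 1: a=4 b=-8045/3534 c=-6673/2356 d=1741/1767
  seg 2: a=-4 b=-6299/3534 c=7255/2356 d=-2099/7068
  seg 3: a=-3 b=24635/7068 c=1289/589 d=-1933/2356
  seg 4: a=5 b=-19565/3534 c=-12241/2356 d=12241/7068
S(29/4) = 52185/7936

Δ: Δ0=3/2, Δ1=-4, Δ2=1, Δ3=8/3, Δ4=-9
row 1: diag=8, rhs=-33; c'=1/4, d'=-33/8
row 2: denom=6−2·1/4=11/2; d'=(30−2·-33/8)/(11/2)=153/22
row 3: denom=8−1·2/11=86/11; d'=(10−1·153/22)/(86/11)=67/172
row 4: denom=8−3·33/86=589/86; d'=(-70−3·67/172)/(589/86)=-12241/1178
back: M4=-12241/1178
back: M3=67/172−33/86·-12241/1178=2578/589
back: M2=153/22−2/11·2578/589=7255/1178
back: M1=-33/8−1/4·7255/1178=-6673/1178
M: M0=0, M1=-6673/1178, M2=7255/1178, M3=2578/589, M4=-12241/1178, M5=0
seg 0: a=1, c=M0/2=0, d=(M1−M0)/(6·2)=-6673/14136, b=Δ0−h0·(2M0+M1)/6=5987/1767
seg 1: a=4, c=M1/2=-6673/2356, d=(M2−M1)/(6·2)=1741/1767, b=Δ1−h1·(2M1+M2)/6=-8045/3534
seg 2: a=-4, c=M2/2=7255/2356, d=(M3−M2)/(6·1)=-2099/7068, b=Δ2−h2·(2M2+M3)/6=-6299/3534
seg 3: a=-3, c=M3/2=1289/589, d=(M4−M3)/(6·3)=-1933/2356, b=Δ3−h3·(2M3+M4)/6=24635/7068
seg 4: a=5, c=M4/2=-12241/2356, d=(M5−M4)/(6·1)=12241/7068, b=Δ4−h4·(2M4+M5)/6=-19565/3534
t_q=29/4 → seg 3, τ=9/4; S=-3+24635/7068·τ+1289/589·τ²+-1933/2356·τ³=52185/7936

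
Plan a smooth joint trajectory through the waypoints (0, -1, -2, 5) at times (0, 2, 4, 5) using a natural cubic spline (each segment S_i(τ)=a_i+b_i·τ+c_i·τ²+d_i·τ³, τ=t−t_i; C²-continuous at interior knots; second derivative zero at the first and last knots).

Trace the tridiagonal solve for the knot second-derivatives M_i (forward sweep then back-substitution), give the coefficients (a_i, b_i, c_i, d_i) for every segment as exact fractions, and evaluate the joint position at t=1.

Δ: Δ0=-1/2, Δ1=-1/2, Δ2=7
row 1: diag=8, rhs=0; c'=1/4, d'=0
row 2: denom=6−2·1/4=11/2; d'=(45−2·0)/(11/2)=90/11
back: M2=90/11
back: M1=0−1/4·90/11=-45/22
M: M0=0, M1=-45/22, M2=90/11, M3=0
seg 0: a=0, c=M0/2=0, d=(M1−M0)/(6·2)=-15/88, b=Δ0−h0·(2M0+M1)/6=2/11
seg 1: a=-1, c=M1/2=-45/44, d=(M2−M1)/(6·2)=75/88, b=Δ1−h1·(2M1+M2)/6=-41/22
seg 2: a=-2, c=M2/2=45/11, d=(M3−M2)/(6·1)=-15/11, b=Δ2−h2·(2M2+M3)/6=47/11
t_q=1 → seg 0, τ=1; S=0+2/11·τ+0·τ²+-15/88·τ³=1/88

  seg 0: a=0 b=2/11 c=0 d=-15/88
  seg 1: a=-1 b=-41/22 c=-45/44 d=75/88
  seg 2: a=-2 b=47/11 c=45/11 d=-15/11
S(1) = 1/88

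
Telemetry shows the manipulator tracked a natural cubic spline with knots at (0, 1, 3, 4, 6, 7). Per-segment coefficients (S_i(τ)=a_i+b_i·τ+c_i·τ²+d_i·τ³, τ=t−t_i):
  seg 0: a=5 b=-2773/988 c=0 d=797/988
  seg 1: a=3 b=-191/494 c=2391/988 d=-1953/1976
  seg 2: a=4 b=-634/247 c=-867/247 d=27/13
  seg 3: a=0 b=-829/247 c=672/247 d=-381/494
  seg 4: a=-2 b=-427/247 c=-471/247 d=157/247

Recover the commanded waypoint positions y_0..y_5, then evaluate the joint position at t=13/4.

y_0 = S_0(0) = a_0 = 5
y_1 = S_1(0) = a_1 = 3
y_2 = S_2(0) = a_2 = 4
y_3 = S_3(0) = a_3 = 0
y_4 = S_4(0) = a_4 = -2
y_5 = S_4(1) = -5
t_q=13/4 is in segment 2 (τ=1/4); S_2(τ)=50133/15808

y_0=5 y_1=3 y_2=4 y_3=0 y_4=-2 y_5=-5
S(13/4) = 50133/15808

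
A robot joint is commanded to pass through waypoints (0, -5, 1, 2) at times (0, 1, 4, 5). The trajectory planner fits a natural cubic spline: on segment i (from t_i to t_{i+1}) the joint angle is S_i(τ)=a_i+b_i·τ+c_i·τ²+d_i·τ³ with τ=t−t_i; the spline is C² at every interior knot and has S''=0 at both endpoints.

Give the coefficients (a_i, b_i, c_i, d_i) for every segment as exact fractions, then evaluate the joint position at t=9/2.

Δ: Δ0=-5, Δ1=2, Δ2=1
row 1: diag=8, rhs=42; c'=3/8, d'=21/4
row 2: denom=8−3·3/8=55/8; d'=(-6−3·21/4)/(55/8)=-174/55
back: M2=-174/55
back: M1=21/4−3/8·-174/55=354/55
M: M0=0, M1=354/55, M2=-174/55, M3=0
seg 0: a=0, c=M0/2=0, d=(M1−M0)/(6·1)=59/55, b=Δ0−h0·(2M0+M1)/6=-334/55
seg 1: a=-5, c=M1/2=177/55, d=(M2−M1)/(6·3)=-8/15, b=Δ1−h1·(2M1+M2)/6=-157/55
seg 2: a=1, c=M2/2=-87/55, d=(M3−M2)/(6·1)=29/55, b=Δ2−h2·(2M2+M3)/6=113/55
t_q=9/2 → seg 2, τ=1/2; S=1+113/55·τ+-87/55·τ²+29/55·τ³=747/440

  seg 0: a=0 b=-334/55 c=0 d=59/55
  seg 1: a=-5 b=-157/55 c=177/55 d=-8/15
  seg 2: a=1 b=113/55 c=-87/55 d=29/55
S(9/2) = 747/440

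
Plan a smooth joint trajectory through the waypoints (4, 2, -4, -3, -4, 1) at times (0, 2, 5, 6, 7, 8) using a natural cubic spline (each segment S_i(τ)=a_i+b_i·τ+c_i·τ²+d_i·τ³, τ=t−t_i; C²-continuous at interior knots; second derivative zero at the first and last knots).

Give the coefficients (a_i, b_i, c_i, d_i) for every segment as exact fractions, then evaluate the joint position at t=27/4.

Δ: Δ0=-1, Δ1=-2, Δ2=1, Δ3=-1, Δ4=5
row 1: diag=10, rhs=-6; c'=3/10, d'=-3/5
row 2: denom=8−3·3/10=71/10; d'=(18−3·-3/5)/(71/10)=198/71
row 3: denom=4−1·10/71=274/71; d'=(-12−1·198/71)/(274/71)=-525/137
row 4: denom=4−1·71/274=1025/274; d'=(36−1·-525/137)/(1025/274)=10914/1025
back: M4=10914/1025
back: M3=-525/137−71/274·10914/1025=-6756/1025
back: M2=198/71−10/71·-6756/1025=762/205
back: M1=-3/5−3/10·762/205=-1758/1025
M: M0=0, M1=-1758/1025, M2=762/205, M3=-6756/1025, M4=10914/1025, M5=0
seg 0: a=4, c=M0/2=0, d=(M1−M0)/(6·2)=-293/2050, b=Δ0−h0·(2M0+M1)/6=-439/1025
seg 1: a=2, c=M1/2=-879/1025, d=(M2−M1)/(6·3)=928/3075, b=Δ1−h1·(2M1+M2)/6=-2197/1025
seg 2: a=-4, c=M2/2=381/205, d=(M3−M2)/(6·1)=-1761/1025, b=Δ2−h2·(2M2+M3)/6=881/1025
seg 3: a=-3, c=M3/2=-3378/1025, d=(M4−M3)/(6·1)=589/205, b=Δ3−h3·(2M3+M4)/6=-592/1025
seg 4: a=-4, c=M4/2=5457/1025, d=(M5−M4)/(6·1)=-1819/1025, b=Δ4−h4·(2M4+M5)/6=1487/1025
t_q=27/4 → seg 3, τ=3/4; S=-3+-592/1025·τ+-3378/1025·τ²+589/205·τ³=-267309/65600

  seg 0: a=4 b=-439/1025 c=0 d=-293/2050
  seg 1: a=2 b=-2197/1025 c=-879/1025 d=928/3075
  seg 2: a=-4 b=881/1025 c=381/205 d=-1761/1025
  seg 3: a=-3 b=-592/1025 c=-3378/1025 d=589/205
  seg 4: a=-4 b=1487/1025 c=5457/1025 d=-1819/1025
S(27/4) = -267309/65600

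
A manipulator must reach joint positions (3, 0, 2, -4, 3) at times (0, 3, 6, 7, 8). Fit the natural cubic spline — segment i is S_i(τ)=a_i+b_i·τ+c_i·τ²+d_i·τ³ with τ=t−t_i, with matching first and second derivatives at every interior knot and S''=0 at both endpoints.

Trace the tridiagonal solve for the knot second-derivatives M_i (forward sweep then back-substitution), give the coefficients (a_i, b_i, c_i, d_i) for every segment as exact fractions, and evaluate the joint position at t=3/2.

  seg 0: a=3 b=-53/21 c=0 d=32/189
  seg 1: a=0 b=43/21 c=32/21 d=-125/189
  seg 2: a=2 b=-20/3 c=-31/7 d=107/21
  seg 3: a=-4 b=-5/21 c=76/7 d=-76/21
S(3/2) = -3/14

Δ: Δ0=-1, Δ1=2/3, Δ2=-6, Δ3=7
row 1: diag=12, rhs=10; c'=1/4, d'=5/6
row 2: denom=8−3·1/4=29/4; d'=(-40−3·5/6)/(29/4)=-170/29
row 3: denom=4−1·4/29=112/29; d'=(78−1·-170/29)/(112/29)=152/7
back: M3=152/7
back: M2=-170/29−4/29·152/7=-62/7
back: M1=5/6−1/4·-62/7=64/21
M: M0=0, M1=64/21, M2=-62/7, M3=152/7, M4=0
seg 0: a=3, c=M0/2=0, d=(M1−M0)/(6·3)=32/189, b=Δ0−h0·(2M0+M1)/6=-53/21
seg 1: a=0, c=M1/2=32/21, d=(M2−M1)/(6·3)=-125/189, b=Δ1−h1·(2M1+M2)/6=43/21
seg 2: a=2, c=M2/2=-31/7, d=(M3−M2)/(6·1)=107/21, b=Δ2−h2·(2M2+M3)/6=-20/3
seg 3: a=-4, c=M3/2=76/7, d=(M4−M3)/(6·1)=-76/21, b=Δ3−h3·(2M3+M4)/6=-5/21
t_q=3/2 → seg 0, τ=3/2; S=3+-53/21·τ+0·τ²+32/189·τ³=-3/14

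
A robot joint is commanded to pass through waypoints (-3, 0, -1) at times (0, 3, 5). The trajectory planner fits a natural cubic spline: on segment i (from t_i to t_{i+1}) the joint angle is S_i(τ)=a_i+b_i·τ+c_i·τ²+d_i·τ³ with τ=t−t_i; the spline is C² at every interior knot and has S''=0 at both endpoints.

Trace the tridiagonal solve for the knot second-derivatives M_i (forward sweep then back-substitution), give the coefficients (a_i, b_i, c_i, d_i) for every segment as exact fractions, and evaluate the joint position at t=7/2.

  seg 0: a=-3 b=29/20 c=0 d=-1/20
  seg 1: a=0 b=1/10 c=-9/20 d=3/40
S(7/2) = -17/320

Δ: Δ0=1, Δ1=-1/2
row 1: diag=10, rhs=-9; c'=1/5, d'=-9/10
back: M1=-9/10
M: M0=0, M1=-9/10, M2=0
seg 0: a=-3, c=M0/2=0, d=(M1−M0)/(6·3)=-1/20, b=Δ0−h0·(2M0+M1)/6=29/20
seg 1: a=0, c=M1/2=-9/20, d=(M2−M1)/(6·2)=3/40, b=Δ1−h1·(2M1+M2)/6=1/10
t_q=7/2 → seg 1, τ=1/2; S=0+1/10·τ+-9/20·τ²+3/40·τ³=-17/320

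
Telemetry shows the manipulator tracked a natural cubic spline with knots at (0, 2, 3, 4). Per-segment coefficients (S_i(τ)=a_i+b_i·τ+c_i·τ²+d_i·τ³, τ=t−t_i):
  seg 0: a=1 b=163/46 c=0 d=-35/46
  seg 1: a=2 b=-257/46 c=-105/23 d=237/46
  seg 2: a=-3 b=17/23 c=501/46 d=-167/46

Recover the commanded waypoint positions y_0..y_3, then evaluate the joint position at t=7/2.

y_0 = S_0(0) = a_0 = 1
y_1 = S_1(0) = a_1 = 2
y_2 = S_2(0) = a_2 = -3
y_3 = S_2(1) = 5
t_q=7/2 is in segment 2 (τ=1/2); S_2(τ)=-133/368

y_0=1 y_1=2 y_2=-3 y_3=5
S(7/2) = -133/368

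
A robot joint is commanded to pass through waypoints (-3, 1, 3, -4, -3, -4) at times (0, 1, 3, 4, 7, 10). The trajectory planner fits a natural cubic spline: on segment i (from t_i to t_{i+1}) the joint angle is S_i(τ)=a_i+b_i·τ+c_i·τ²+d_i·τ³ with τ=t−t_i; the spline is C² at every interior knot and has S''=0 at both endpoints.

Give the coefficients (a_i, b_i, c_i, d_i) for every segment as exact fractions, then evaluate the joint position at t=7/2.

  seg 0: a=-3 b=1801/452 c=0 d=7/452
  seg 1: a=1 b=911/226 c=21/452 d=-353/452
  seg 2: a=3 b=-1165/226 c=-2097/452 d=1263/452
  seg 3: a=-4 b=-2735/452 c=423/113 d=-6571/12204
  seg 4: a=-3 b=423/226 c=-1495/1356 d=1495/12204
S(7/2) = -1403/3616

Δ: Δ0=4, Δ1=1, Δ2=-7, Δ3=1/3, Δ4=-1/3
row 1: diag=6, rhs=-18; c'=1/3, d'=-3
row 2: denom=6−2·1/3=16/3; d'=(-48−2·-3)/(16/3)=-63/8
row 3: denom=8−1·3/16=125/16; d'=(44−1·-63/8)/(125/16)=166/25
row 4: denom=12−3·48/125=1356/125; d'=(-4−3·166/25)/(1356/125)=-1495/678
back: M4=-1495/678
back: M3=166/25−48/125·-1495/678=846/113
back: M2=-63/8−3/16·846/113=-2097/226
back: M1=-3−1/3·-2097/226=21/226
M: M0=0, M1=21/226, M2=-2097/226, M3=846/113, M4=-1495/678, M5=0
seg 0: a=-3, c=M0/2=0, d=(M1−M0)/(6·1)=7/452, b=Δ0−h0·(2M0+M1)/6=1801/452
seg 1: a=1, c=M1/2=21/452, d=(M2−M1)/(6·2)=-353/452, b=Δ1−h1·(2M1+M2)/6=911/226
seg 2: a=3, c=M2/2=-2097/452, d=(M3−M2)/(6·1)=1263/452, b=Δ2−h2·(2M2+M3)/6=-1165/226
seg 3: a=-4, c=M3/2=423/113, d=(M4−M3)/(6·3)=-6571/12204, b=Δ3−h3·(2M3+M4)/6=-2735/452
seg 4: a=-3, c=M4/2=-1495/1356, d=(M5−M4)/(6·3)=1495/12204, b=Δ4−h4·(2M4+M5)/6=423/226
t_q=7/2 → seg 2, τ=1/2; S=3+-1165/226·τ+-2097/452·τ²+1263/452·τ³=-1403/3616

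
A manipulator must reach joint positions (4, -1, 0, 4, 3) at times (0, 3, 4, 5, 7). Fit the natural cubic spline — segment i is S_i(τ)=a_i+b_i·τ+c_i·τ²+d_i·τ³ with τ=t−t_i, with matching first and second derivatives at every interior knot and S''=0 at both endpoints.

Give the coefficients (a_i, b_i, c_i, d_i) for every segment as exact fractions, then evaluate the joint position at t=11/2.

  seg 0: a=4 b=-2479/1068 c=0 d=233/3204
  seg 1: a=-1 b=-191/534 c=233/356 d=751/1068
  seg 2: a=0 b=3269/1068 c=246/89 d=-1949/1068
  seg 3: a=4 b=1663/534 c=-965/356 d=965/2136
S(11/2) = 28115/5696

Δ: Δ0=-5/3, Δ1=1, Δ2=4, Δ3=-1/2
row 1: diag=8, rhs=16; c'=1/8, d'=2
row 2: denom=4−1·1/8=31/8; d'=(18−1·2)/(31/8)=128/31
row 3: denom=6−1·8/31=178/31; d'=(-27−1·128/31)/(178/31)=-965/178
back: M3=-965/178
back: M2=128/31−8/31·-965/178=492/89
back: M1=2−1/8·492/89=233/178
M: M0=0, M1=233/178, M2=492/89, M3=-965/178, M4=0
seg 0: a=4, c=M0/2=0, d=(M1−M0)/(6·3)=233/3204, b=Δ0−h0·(2M0+M1)/6=-2479/1068
seg 1: a=-1, c=M1/2=233/356, d=(M2−M1)/(6·1)=751/1068, b=Δ1−h1·(2M1+M2)/6=-191/534
seg 2: a=0, c=M2/2=246/89, d=(M3−M2)/(6·1)=-1949/1068, b=Δ2−h2·(2M2+M3)/6=3269/1068
seg 3: a=4, c=M3/2=-965/356, d=(M4−M3)/(6·2)=965/2136, b=Δ3−h3·(2M3+M4)/6=1663/534
t_q=11/2 → seg 3, τ=1/2; S=4+1663/534·τ+-965/356·τ²+965/2136·τ³=28115/5696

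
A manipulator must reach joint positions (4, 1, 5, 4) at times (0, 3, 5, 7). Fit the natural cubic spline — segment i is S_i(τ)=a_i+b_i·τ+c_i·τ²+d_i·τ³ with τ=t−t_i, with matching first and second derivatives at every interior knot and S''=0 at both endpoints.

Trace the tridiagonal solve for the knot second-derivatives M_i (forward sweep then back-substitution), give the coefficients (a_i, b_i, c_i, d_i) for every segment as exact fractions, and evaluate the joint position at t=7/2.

Δ: Δ0=-1, Δ1=2, Δ2=-1/2
row 1: diag=10, rhs=18; c'=1/5, d'=9/5
row 2: denom=8−2·1/5=38/5; d'=(-15−2·9/5)/(38/5)=-93/38
back: M2=-93/38
back: M1=9/5−1/5·-93/38=87/38
M: M0=0, M1=87/38, M2=-93/38, M3=0
seg 0: a=4, c=M0/2=0, d=(M1−M0)/(6·3)=29/228, b=Δ0−h0·(2M0+M1)/6=-163/76
seg 1: a=1, c=M1/2=87/76, d=(M2−M1)/(6·2)=-15/38, b=Δ1−h1·(2M1+M2)/6=49/38
seg 2: a=5, c=M2/2=-93/76, d=(M3−M2)/(6·2)=31/152, b=Δ2−h2·(2M2+M3)/6=43/38
t_q=7/2 → seg 1, τ=1/2; S=1+49/38·τ+87/76·τ²+-15/38·τ³=143/76

  seg 0: a=4 b=-163/76 c=0 d=29/228
  seg 1: a=1 b=49/38 c=87/76 d=-15/38
  seg 2: a=5 b=43/38 c=-93/76 d=31/152
S(7/2) = 143/76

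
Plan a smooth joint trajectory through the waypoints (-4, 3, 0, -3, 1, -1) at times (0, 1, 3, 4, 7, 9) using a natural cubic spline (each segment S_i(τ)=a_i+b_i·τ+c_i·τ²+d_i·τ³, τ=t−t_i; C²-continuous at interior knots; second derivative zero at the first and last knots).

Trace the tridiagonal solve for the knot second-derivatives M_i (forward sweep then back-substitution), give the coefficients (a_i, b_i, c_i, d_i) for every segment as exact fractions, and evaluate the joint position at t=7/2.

  seg 0: a=-4 b=8017/948 c=0 d=-1381/948
  seg 1: a=3 b=1937/474 c=-1381/316 d=1495/1896
  seg 2: a=0 b=-932/237 c=57/158 d=271/474
  seg 3: a=-3 b=-709/474 c=164/79 d=-179/474
  seg 4: a=1 b=181/237 c=-209/158 d=209/948
S(7/2) = -2281/1264

Δ: Δ0=7, Δ1=-3/2, Δ2=-3, Δ3=4/3, Δ4=-1
row 1: diag=6, rhs=-51; c'=1/3, d'=-17/2
row 2: denom=6−2·1/3=16/3; d'=(-9−2·-17/2)/(16/3)=3/2
row 3: denom=8−1·3/16=125/16; d'=(26−1·3/2)/(125/16)=392/125
row 4: denom=10−3·48/125=1106/125; d'=(-14−3·392/125)/(1106/125)=-209/79
back: M4=-209/79
back: M3=392/125−48/125·-209/79=328/79
back: M2=3/2−3/16·328/79=57/79
back: M1=-17/2−1/3·57/79=-1381/158
M: M0=0, M1=-1381/158, M2=57/79, M3=328/79, M4=-209/79, M5=0
seg 0: a=-4, c=M0/2=0, d=(M1−M0)/(6·1)=-1381/948, b=Δ0−h0·(2M0+M1)/6=8017/948
seg 1: a=3, c=M1/2=-1381/316, d=(M2−M1)/(6·2)=1495/1896, b=Δ1−h1·(2M1+M2)/6=1937/474
seg 2: a=0, c=M2/2=57/158, d=(M3−M2)/(6·1)=271/474, b=Δ2−h2·(2M2+M3)/6=-932/237
seg 3: a=-3, c=M3/2=164/79, d=(M4−M3)/(6·3)=-179/474, b=Δ3−h3·(2M3+M4)/6=-709/474
seg 4: a=1, c=M4/2=-209/158, d=(M5−M4)/(6·2)=209/948, b=Δ4−h4·(2M4+M5)/6=181/237
t_q=7/2 → seg 2, τ=1/2; S=0+-932/237·τ+57/158·τ²+271/474·τ³=-2281/1264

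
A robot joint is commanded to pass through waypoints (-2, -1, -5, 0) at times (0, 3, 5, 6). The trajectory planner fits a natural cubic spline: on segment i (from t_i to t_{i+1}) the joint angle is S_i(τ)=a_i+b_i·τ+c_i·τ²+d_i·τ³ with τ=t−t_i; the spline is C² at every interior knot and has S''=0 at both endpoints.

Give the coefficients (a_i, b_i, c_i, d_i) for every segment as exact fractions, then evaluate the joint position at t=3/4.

  seg 0: a=-2 b=11/6 c=0 d=-1/6
  seg 1: a=-1 b=-8/3 c=-3/2 d=11/12
  seg 2: a=-5 b=7/3 c=4 d=-4/3
S(3/4) = -89/128

Δ: Δ0=1/3, Δ1=-2, Δ2=5
row 1: diag=10, rhs=-14; c'=1/5, d'=-7/5
row 2: denom=6−2·1/5=28/5; d'=(42−2·-7/5)/(28/5)=8
back: M2=8
back: M1=-7/5−1/5·8=-3
M: M0=0, M1=-3, M2=8, M3=0
seg 0: a=-2, c=M0/2=0, d=(M1−M0)/(6·3)=-1/6, b=Δ0−h0·(2M0+M1)/6=11/6
seg 1: a=-1, c=M1/2=-3/2, d=(M2−M1)/(6·2)=11/12, b=Δ1−h1·(2M1+M2)/6=-8/3
seg 2: a=-5, c=M2/2=4, d=(M3−M2)/(6·1)=-4/3, b=Δ2−h2·(2M2+M3)/6=7/3
t_q=3/4 → seg 0, τ=3/4; S=-2+11/6·τ+0·τ²+-1/6·τ³=-89/128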